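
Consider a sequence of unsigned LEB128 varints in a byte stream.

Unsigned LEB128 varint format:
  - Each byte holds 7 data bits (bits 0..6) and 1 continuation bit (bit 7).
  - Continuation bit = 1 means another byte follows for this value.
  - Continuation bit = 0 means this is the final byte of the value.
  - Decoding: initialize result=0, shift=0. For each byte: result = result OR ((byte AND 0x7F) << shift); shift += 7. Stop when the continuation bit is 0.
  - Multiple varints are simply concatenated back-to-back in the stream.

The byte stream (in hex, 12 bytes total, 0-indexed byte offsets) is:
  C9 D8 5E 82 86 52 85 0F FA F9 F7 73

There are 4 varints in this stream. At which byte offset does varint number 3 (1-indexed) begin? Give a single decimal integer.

  byte[0]=0xC9 cont=1 payload=0x49=73: acc |= 73<<0 -> acc=73 shift=7
  byte[1]=0xD8 cont=1 payload=0x58=88: acc |= 88<<7 -> acc=11337 shift=14
  byte[2]=0x5E cont=0 payload=0x5E=94: acc |= 94<<14 -> acc=1551433 shift=21 [end]
Varint 1: bytes[0:3] = C9 D8 5E -> value 1551433 (3 byte(s))
  byte[3]=0x82 cont=1 payload=0x02=2: acc |= 2<<0 -> acc=2 shift=7
  byte[4]=0x86 cont=1 payload=0x06=6: acc |= 6<<7 -> acc=770 shift=14
  byte[5]=0x52 cont=0 payload=0x52=82: acc |= 82<<14 -> acc=1344258 shift=21 [end]
Varint 2: bytes[3:6] = 82 86 52 -> value 1344258 (3 byte(s))
  byte[6]=0x85 cont=1 payload=0x05=5: acc |= 5<<0 -> acc=5 shift=7
  byte[7]=0x0F cont=0 payload=0x0F=15: acc |= 15<<7 -> acc=1925 shift=14 [end]
Varint 3: bytes[6:8] = 85 0F -> value 1925 (2 byte(s))
  byte[8]=0xFA cont=1 payload=0x7A=122: acc |= 122<<0 -> acc=122 shift=7
  byte[9]=0xF9 cont=1 payload=0x79=121: acc |= 121<<7 -> acc=15610 shift=14
  byte[10]=0xF7 cont=1 payload=0x77=119: acc |= 119<<14 -> acc=1965306 shift=21
  byte[11]=0x73 cont=0 payload=0x73=115: acc |= 115<<21 -> acc=243137786 shift=28 [end]
Varint 4: bytes[8:12] = FA F9 F7 73 -> value 243137786 (4 byte(s))

Answer: 6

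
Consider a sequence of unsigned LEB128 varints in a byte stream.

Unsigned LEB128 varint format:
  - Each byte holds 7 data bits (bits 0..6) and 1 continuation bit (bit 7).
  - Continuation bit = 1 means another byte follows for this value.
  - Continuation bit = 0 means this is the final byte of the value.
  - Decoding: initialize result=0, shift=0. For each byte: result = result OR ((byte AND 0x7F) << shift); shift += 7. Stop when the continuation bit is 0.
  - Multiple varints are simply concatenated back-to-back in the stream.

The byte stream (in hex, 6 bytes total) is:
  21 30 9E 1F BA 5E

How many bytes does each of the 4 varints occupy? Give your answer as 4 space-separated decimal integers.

  byte[0]=0x21 cont=0 payload=0x21=33: acc |= 33<<0 -> acc=33 shift=7 [end]
Varint 1: bytes[0:1] = 21 -> value 33 (1 byte(s))
  byte[1]=0x30 cont=0 payload=0x30=48: acc |= 48<<0 -> acc=48 shift=7 [end]
Varint 2: bytes[1:2] = 30 -> value 48 (1 byte(s))
  byte[2]=0x9E cont=1 payload=0x1E=30: acc |= 30<<0 -> acc=30 shift=7
  byte[3]=0x1F cont=0 payload=0x1F=31: acc |= 31<<7 -> acc=3998 shift=14 [end]
Varint 3: bytes[2:4] = 9E 1F -> value 3998 (2 byte(s))
  byte[4]=0xBA cont=1 payload=0x3A=58: acc |= 58<<0 -> acc=58 shift=7
  byte[5]=0x5E cont=0 payload=0x5E=94: acc |= 94<<7 -> acc=12090 shift=14 [end]
Varint 4: bytes[4:6] = BA 5E -> value 12090 (2 byte(s))

Answer: 1 1 2 2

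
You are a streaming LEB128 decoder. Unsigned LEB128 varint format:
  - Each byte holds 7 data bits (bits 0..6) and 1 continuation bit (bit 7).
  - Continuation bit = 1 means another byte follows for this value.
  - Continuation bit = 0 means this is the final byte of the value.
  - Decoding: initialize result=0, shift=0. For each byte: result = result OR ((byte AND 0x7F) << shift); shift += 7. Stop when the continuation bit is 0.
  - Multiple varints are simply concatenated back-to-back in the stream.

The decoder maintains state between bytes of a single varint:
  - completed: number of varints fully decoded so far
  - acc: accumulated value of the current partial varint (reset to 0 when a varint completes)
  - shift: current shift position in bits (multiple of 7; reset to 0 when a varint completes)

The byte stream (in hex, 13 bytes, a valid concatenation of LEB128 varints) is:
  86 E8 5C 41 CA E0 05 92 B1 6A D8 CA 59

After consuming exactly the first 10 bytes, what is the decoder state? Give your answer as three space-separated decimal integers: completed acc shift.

byte[0]=0x86 cont=1 payload=0x06: acc |= 6<<0 -> completed=0 acc=6 shift=7
byte[1]=0xE8 cont=1 payload=0x68: acc |= 104<<7 -> completed=0 acc=13318 shift=14
byte[2]=0x5C cont=0 payload=0x5C: varint #1 complete (value=1520646); reset -> completed=1 acc=0 shift=0
byte[3]=0x41 cont=0 payload=0x41: varint #2 complete (value=65); reset -> completed=2 acc=0 shift=0
byte[4]=0xCA cont=1 payload=0x4A: acc |= 74<<0 -> completed=2 acc=74 shift=7
byte[5]=0xE0 cont=1 payload=0x60: acc |= 96<<7 -> completed=2 acc=12362 shift=14
byte[6]=0x05 cont=0 payload=0x05: varint #3 complete (value=94282); reset -> completed=3 acc=0 shift=0
byte[7]=0x92 cont=1 payload=0x12: acc |= 18<<0 -> completed=3 acc=18 shift=7
byte[8]=0xB1 cont=1 payload=0x31: acc |= 49<<7 -> completed=3 acc=6290 shift=14
byte[9]=0x6A cont=0 payload=0x6A: varint #4 complete (value=1742994); reset -> completed=4 acc=0 shift=0

Answer: 4 0 0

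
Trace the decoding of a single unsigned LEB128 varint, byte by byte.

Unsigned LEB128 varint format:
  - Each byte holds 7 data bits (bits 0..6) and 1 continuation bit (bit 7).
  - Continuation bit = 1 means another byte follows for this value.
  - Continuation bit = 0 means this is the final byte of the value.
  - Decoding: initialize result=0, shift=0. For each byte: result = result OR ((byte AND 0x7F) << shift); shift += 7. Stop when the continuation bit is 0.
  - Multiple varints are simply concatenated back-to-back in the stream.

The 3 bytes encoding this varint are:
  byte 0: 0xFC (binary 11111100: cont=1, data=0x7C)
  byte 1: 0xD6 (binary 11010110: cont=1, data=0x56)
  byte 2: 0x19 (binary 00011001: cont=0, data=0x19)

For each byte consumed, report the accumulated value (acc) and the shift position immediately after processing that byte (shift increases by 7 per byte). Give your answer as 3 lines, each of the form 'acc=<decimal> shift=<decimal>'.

byte 0=0xFC: payload=0x7C=124, contrib = 124<<0 = 124; acc -> 124, shift -> 7
byte 1=0xD6: payload=0x56=86, contrib = 86<<7 = 11008; acc -> 11132, shift -> 14
byte 2=0x19: payload=0x19=25, contrib = 25<<14 = 409600; acc -> 420732, shift -> 21

Answer: acc=124 shift=7
acc=11132 shift=14
acc=420732 shift=21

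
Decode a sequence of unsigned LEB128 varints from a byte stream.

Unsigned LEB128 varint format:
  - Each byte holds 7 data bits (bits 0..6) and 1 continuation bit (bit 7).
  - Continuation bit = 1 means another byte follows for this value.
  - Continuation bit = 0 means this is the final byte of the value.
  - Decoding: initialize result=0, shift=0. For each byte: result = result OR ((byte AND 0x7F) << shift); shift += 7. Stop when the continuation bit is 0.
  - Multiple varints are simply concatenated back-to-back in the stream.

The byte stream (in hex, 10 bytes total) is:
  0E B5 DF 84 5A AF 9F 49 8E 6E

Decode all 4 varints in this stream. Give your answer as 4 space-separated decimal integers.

  byte[0]=0x0E cont=0 payload=0x0E=14: acc |= 14<<0 -> acc=14 shift=7 [end]
Varint 1: bytes[0:1] = 0E -> value 14 (1 byte(s))
  byte[1]=0xB5 cont=1 payload=0x35=53: acc |= 53<<0 -> acc=53 shift=7
  byte[2]=0xDF cont=1 payload=0x5F=95: acc |= 95<<7 -> acc=12213 shift=14
  byte[3]=0x84 cont=1 payload=0x04=4: acc |= 4<<14 -> acc=77749 shift=21
  byte[4]=0x5A cont=0 payload=0x5A=90: acc |= 90<<21 -> acc=188821429 shift=28 [end]
Varint 2: bytes[1:5] = B5 DF 84 5A -> value 188821429 (4 byte(s))
  byte[5]=0xAF cont=1 payload=0x2F=47: acc |= 47<<0 -> acc=47 shift=7
  byte[6]=0x9F cont=1 payload=0x1F=31: acc |= 31<<7 -> acc=4015 shift=14
  byte[7]=0x49 cont=0 payload=0x49=73: acc |= 73<<14 -> acc=1200047 shift=21 [end]
Varint 3: bytes[5:8] = AF 9F 49 -> value 1200047 (3 byte(s))
  byte[8]=0x8E cont=1 payload=0x0E=14: acc |= 14<<0 -> acc=14 shift=7
  byte[9]=0x6E cont=0 payload=0x6E=110: acc |= 110<<7 -> acc=14094 shift=14 [end]
Varint 4: bytes[8:10] = 8E 6E -> value 14094 (2 byte(s))

Answer: 14 188821429 1200047 14094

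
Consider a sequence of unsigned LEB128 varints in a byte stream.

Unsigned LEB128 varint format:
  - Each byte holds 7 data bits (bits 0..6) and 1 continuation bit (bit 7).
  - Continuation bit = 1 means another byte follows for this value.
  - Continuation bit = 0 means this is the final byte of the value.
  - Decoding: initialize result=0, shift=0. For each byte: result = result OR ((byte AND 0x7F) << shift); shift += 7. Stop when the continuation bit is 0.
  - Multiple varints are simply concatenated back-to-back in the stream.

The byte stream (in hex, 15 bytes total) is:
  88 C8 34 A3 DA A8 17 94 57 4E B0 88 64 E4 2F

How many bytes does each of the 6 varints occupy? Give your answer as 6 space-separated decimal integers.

Answer: 3 4 2 1 3 2

Derivation:
  byte[0]=0x88 cont=1 payload=0x08=8: acc |= 8<<0 -> acc=8 shift=7
  byte[1]=0xC8 cont=1 payload=0x48=72: acc |= 72<<7 -> acc=9224 shift=14
  byte[2]=0x34 cont=0 payload=0x34=52: acc |= 52<<14 -> acc=861192 shift=21 [end]
Varint 1: bytes[0:3] = 88 C8 34 -> value 861192 (3 byte(s))
  byte[3]=0xA3 cont=1 payload=0x23=35: acc |= 35<<0 -> acc=35 shift=7
  byte[4]=0xDA cont=1 payload=0x5A=90: acc |= 90<<7 -> acc=11555 shift=14
  byte[5]=0xA8 cont=1 payload=0x28=40: acc |= 40<<14 -> acc=666915 shift=21
  byte[6]=0x17 cont=0 payload=0x17=23: acc |= 23<<21 -> acc=48901411 shift=28 [end]
Varint 2: bytes[3:7] = A3 DA A8 17 -> value 48901411 (4 byte(s))
  byte[7]=0x94 cont=1 payload=0x14=20: acc |= 20<<0 -> acc=20 shift=7
  byte[8]=0x57 cont=0 payload=0x57=87: acc |= 87<<7 -> acc=11156 shift=14 [end]
Varint 3: bytes[7:9] = 94 57 -> value 11156 (2 byte(s))
  byte[9]=0x4E cont=0 payload=0x4E=78: acc |= 78<<0 -> acc=78 shift=7 [end]
Varint 4: bytes[9:10] = 4E -> value 78 (1 byte(s))
  byte[10]=0xB0 cont=1 payload=0x30=48: acc |= 48<<0 -> acc=48 shift=7
  byte[11]=0x88 cont=1 payload=0x08=8: acc |= 8<<7 -> acc=1072 shift=14
  byte[12]=0x64 cont=0 payload=0x64=100: acc |= 100<<14 -> acc=1639472 shift=21 [end]
Varint 5: bytes[10:13] = B0 88 64 -> value 1639472 (3 byte(s))
  byte[13]=0xE4 cont=1 payload=0x64=100: acc |= 100<<0 -> acc=100 shift=7
  byte[14]=0x2F cont=0 payload=0x2F=47: acc |= 47<<7 -> acc=6116 shift=14 [end]
Varint 6: bytes[13:15] = E4 2F -> value 6116 (2 byte(s))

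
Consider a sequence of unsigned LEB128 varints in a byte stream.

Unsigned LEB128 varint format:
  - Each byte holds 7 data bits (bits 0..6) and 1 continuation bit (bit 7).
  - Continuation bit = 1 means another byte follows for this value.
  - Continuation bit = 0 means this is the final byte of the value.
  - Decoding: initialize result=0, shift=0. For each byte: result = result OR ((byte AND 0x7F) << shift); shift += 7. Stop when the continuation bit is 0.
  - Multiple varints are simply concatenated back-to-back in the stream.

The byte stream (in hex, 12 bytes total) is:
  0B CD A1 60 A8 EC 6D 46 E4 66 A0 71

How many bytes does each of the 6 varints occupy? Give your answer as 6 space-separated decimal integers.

Answer: 1 3 3 1 2 2

Derivation:
  byte[0]=0x0B cont=0 payload=0x0B=11: acc |= 11<<0 -> acc=11 shift=7 [end]
Varint 1: bytes[0:1] = 0B -> value 11 (1 byte(s))
  byte[1]=0xCD cont=1 payload=0x4D=77: acc |= 77<<0 -> acc=77 shift=7
  byte[2]=0xA1 cont=1 payload=0x21=33: acc |= 33<<7 -> acc=4301 shift=14
  byte[3]=0x60 cont=0 payload=0x60=96: acc |= 96<<14 -> acc=1577165 shift=21 [end]
Varint 2: bytes[1:4] = CD A1 60 -> value 1577165 (3 byte(s))
  byte[4]=0xA8 cont=1 payload=0x28=40: acc |= 40<<0 -> acc=40 shift=7
  byte[5]=0xEC cont=1 payload=0x6C=108: acc |= 108<<7 -> acc=13864 shift=14
  byte[6]=0x6D cont=0 payload=0x6D=109: acc |= 109<<14 -> acc=1799720 shift=21 [end]
Varint 3: bytes[4:7] = A8 EC 6D -> value 1799720 (3 byte(s))
  byte[7]=0x46 cont=0 payload=0x46=70: acc |= 70<<0 -> acc=70 shift=7 [end]
Varint 4: bytes[7:8] = 46 -> value 70 (1 byte(s))
  byte[8]=0xE4 cont=1 payload=0x64=100: acc |= 100<<0 -> acc=100 shift=7
  byte[9]=0x66 cont=0 payload=0x66=102: acc |= 102<<7 -> acc=13156 shift=14 [end]
Varint 5: bytes[8:10] = E4 66 -> value 13156 (2 byte(s))
  byte[10]=0xA0 cont=1 payload=0x20=32: acc |= 32<<0 -> acc=32 shift=7
  byte[11]=0x71 cont=0 payload=0x71=113: acc |= 113<<7 -> acc=14496 shift=14 [end]
Varint 6: bytes[10:12] = A0 71 -> value 14496 (2 byte(s))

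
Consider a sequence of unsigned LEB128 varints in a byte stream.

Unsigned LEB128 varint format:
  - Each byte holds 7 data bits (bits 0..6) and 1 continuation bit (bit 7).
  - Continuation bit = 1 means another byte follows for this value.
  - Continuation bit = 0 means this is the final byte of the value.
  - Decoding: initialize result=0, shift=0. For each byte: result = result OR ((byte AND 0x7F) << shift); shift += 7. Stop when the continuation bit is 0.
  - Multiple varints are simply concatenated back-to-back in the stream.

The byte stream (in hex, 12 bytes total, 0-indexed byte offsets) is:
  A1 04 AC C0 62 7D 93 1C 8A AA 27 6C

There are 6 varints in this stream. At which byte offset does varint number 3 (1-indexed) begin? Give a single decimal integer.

  byte[0]=0xA1 cont=1 payload=0x21=33: acc |= 33<<0 -> acc=33 shift=7
  byte[1]=0x04 cont=0 payload=0x04=4: acc |= 4<<7 -> acc=545 shift=14 [end]
Varint 1: bytes[0:2] = A1 04 -> value 545 (2 byte(s))
  byte[2]=0xAC cont=1 payload=0x2C=44: acc |= 44<<0 -> acc=44 shift=7
  byte[3]=0xC0 cont=1 payload=0x40=64: acc |= 64<<7 -> acc=8236 shift=14
  byte[4]=0x62 cont=0 payload=0x62=98: acc |= 98<<14 -> acc=1613868 shift=21 [end]
Varint 2: bytes[2:5] = AC C0 62 -> value 1613868 (3 byte(s))
  byte[5]=0x7D cont=0 payload=0x7D=125: acc |= 125<<0 -> acc=125 shift=7 [end]
Varint 3: bytes[5:6] = 7D -> value 125 (1 byte(s))
  byte[6]=0x93 cont=1 payload=0x13=19: acc |= 19<<0 -> acc=19 shift=7
  byte[7]=0x1C cont=0 payload=0x1C=28: acc |= 28<<7 -> acc=3603 shift=14 [end]
Varint 4: bytes[6:8] = 93 1C -> value 3603 (2 byte(s))
  byte[8]=0x8A cont=1 payload=0x0A=10: acc |= 10<<0 -> acc=10 shift=7
  byte[9]=0xAA cont=1 payload=0x2A=42: acc |= 42<<7 -> acc=5386 shift=14
  byte[10]=0x27 cont=0 payload=0x27=39: acc |= 39<<14 -> acc=644362 shift=21 [end]
Varint 5: bytes[8:11] = 8A AA 27 -> value 644362 (3 byte(s))
  byte[11]=0x6C cont=0 payload=0x6C=108: acc |= 108<<0 -> acc=108 shift=7 [end]
Varint 6: bytes[11:12] = 6C -> value 108 (1 byte(s))

Answer: 5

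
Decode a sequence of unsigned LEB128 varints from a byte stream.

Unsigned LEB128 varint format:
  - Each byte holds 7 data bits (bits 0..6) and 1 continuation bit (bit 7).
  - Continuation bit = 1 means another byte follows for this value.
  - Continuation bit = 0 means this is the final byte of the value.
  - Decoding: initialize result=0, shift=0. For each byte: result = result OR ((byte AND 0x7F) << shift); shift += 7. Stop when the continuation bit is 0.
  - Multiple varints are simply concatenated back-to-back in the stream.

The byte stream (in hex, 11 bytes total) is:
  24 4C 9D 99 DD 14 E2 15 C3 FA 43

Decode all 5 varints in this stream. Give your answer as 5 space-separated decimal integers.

  byte[0]=0x24 cont=0 payload=0x24=36: acc |= 36<<0 -> acc=36 shift=7 [end]
Varint 1: bytes[0:1] = 24 -> value 36 (1 byte(s))
  byte[1]=0x4C cont=0 payload=0x4C=76: acc |= 76<<0 -> acc=76 shift=7 [end]
Varint 2: bytes[1:2] = 4C -> value 76 (1 byte(s))
  byte[2]=0x9D cont=1 payload=0x1D=29: acc |= 29<<0 -> acc=29 shift=7
  byte[3]=0x99 cont=1 payload=0x19=25: acc |= 25<<7 -> acc=3229 shift=14
  byte[4]=0xDD cont=1 payload=0x5D=93: acc |= 93<<14 -> acc=1526941 shift=21
  byte[5]=0x14 cont=0 payload=0x14=20: acc |= 20<<21 -> acc=43469981 shift=28 [end]
Varint 3: bytes[2:6] = 9D 99 DD 14 -> value 43469981 (4 byte(s))
  byte[6]=0xE2 cont=1 payload=0x62=98: acc |= 98<<0 -> acc=98 shift=7
  byte[7]=0x15 cont=0 payload=0x15=21: acc |= 21<<7 -> acc=2786 shift=14 [end]
Varint 4: bytes[6:8] = E2 15 -> value 2786 (2 byte(s))
  byte[8]=0xC3 cont=1 payload=0x43=67: acc |= 67<<0 -> acc=67 shift=7
  byte[9]=0xFA cont=1 payload=0x7A=122: acc |= 122<<7 -> acc=15683 shift=14
  byte[10]=0x43 cont=0 payload=0x43=67: acc |= 67<<14 -> acc=1113411 shift=21 [end]
Varint 5: bytes[8:11] = C3 FA 43 -> value 1113411 (3 byte(s))

Answer: 36 76 43469981 2786 1113411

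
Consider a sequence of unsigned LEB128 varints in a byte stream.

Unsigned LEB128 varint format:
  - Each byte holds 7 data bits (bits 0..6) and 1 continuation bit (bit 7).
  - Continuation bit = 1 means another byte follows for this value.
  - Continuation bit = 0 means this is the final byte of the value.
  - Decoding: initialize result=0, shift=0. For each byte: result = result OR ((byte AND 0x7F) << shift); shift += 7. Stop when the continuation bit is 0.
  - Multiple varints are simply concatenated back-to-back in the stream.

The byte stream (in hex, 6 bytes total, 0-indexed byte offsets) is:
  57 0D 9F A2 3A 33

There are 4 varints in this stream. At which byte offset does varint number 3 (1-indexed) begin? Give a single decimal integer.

  byte[0]=0x57 cont=0 payload=0x57=87: acc |= 87<<0 -> acc=87 shift=7 [end]
Varint 1: bytes[0:1] = 57 -> value 87 (1 byte(s))
  byte[1]=0x0D cont=0 payload=0x0D=13: acc |= 13<<0 -> acc=13 shift=7 [end]
Varint 2: bytes[1:2] = 0D -> value 13 (1 byte(s))
  byte[2]=0x9F cont=1 payload=0x1F=31: acc |= 31<<0 -> acc=31 shift=7
  byte[3]=0xA2 cont=1 payload=0x22=34: acc |= 34<<7 -> acc=4383 shift=14
  byte[4]=0x3A cont=0 payload=0x3A=58: acc |= 58<<14 -> acc=954655 shift=21 [end]
Varint 3: bytes[2:5] = 9F A2 3A -> value 954655 (3 byte(s))
  byte[5]=0x33 cont=0 payload=0x33=51: acc |= 51<<0 -> acc=51 shift=7 [end]
Varint 4: bytes[5:6] = 33 -> value 51 (1 byte(s))

Answer: 2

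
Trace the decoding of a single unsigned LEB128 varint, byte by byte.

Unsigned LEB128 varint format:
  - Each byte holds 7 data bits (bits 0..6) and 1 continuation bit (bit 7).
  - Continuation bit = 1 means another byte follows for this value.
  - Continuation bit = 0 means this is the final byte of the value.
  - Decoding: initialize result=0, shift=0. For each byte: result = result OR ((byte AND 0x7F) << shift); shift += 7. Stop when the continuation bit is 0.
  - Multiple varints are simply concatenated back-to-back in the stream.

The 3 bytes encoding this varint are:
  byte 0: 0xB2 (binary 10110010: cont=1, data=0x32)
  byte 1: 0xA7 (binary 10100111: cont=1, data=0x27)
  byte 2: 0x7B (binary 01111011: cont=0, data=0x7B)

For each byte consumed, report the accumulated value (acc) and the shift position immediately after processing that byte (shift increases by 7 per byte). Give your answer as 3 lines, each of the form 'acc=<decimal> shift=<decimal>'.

Answer: acc=50 shift=7
acc=5042 shift=14
acc=2020274 shift=21

Derivation:
byte 0=0xB2: payload=0x32=50, contrib = 50<<0 = 50; acc -> 50, shift -> 7
byte 1=0xA7: payload=0x27=39, contrib = 39<<7 = 4992; acc -> 5042, shift -> 14
byte 2=0x7B: payload=0x7B=123, contrib = 123<<14 = 2015232; acc -> 2020274, shift -> 21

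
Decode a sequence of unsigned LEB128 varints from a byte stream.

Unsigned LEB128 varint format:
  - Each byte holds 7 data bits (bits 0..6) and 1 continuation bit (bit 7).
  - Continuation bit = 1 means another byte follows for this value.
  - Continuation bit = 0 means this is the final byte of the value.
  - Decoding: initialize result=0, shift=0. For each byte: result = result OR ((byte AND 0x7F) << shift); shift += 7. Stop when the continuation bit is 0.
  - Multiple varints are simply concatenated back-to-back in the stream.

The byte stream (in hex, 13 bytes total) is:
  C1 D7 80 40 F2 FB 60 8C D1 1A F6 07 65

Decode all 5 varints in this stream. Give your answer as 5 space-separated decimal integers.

Answer: 134228929 1588722 436364 1014 101

Derivation:
  byte[0]=0xC1 cont=1 payload=0x41=65: acc |= 65<<0 -> acc=65 shift=7
  byte[1]=0xD7 cont=1 payload=0x57=87: acc |= 87<<7 -> acc=11201 shift=14
  byte[2]=0x80 cont=1 payload=0x00=0: acc |= 0<<14 -> acc=11201 shift=21
  byte[3]=0x40 cont=0 payload=0x40=64: acc |= 64<<21 -> acc=134228929 shift=28 [end]
Varint 1: bytes[0:4] = C1 D7 80 40 -> value 134228929 (4 byte(s))
  byte[4]=0xF2 cont=1 payload=0x72=114: acc |= 114<<0 -> acc=114 shift=7
  byte[5]=0xFB cont=1 payload=0x7B=123: acc |= 123<<7 -> acc=15858 shift=14
  byte[6]=0x60 cont=0 payload=0x60=96: acc |= 96<<14 -> acc=1588722 shift=21 [end]
Varint 2: bytes[4:7] = F2 FB 60 -> value 1588722 (3 byte(s))
  byte[7]=0x8C cont=1 payload=0x0C=12: acc |= 12<<0 -> acc=12 shift=7
  byte[8]=0xD1 cont=1 payload=0x51=81: acc |= 81<<7 -> acc=10380 shift=14
  byte[9]=0x1A cont=0 payload=0x1A=26: acc |= 26<<14 -> acc=436364 shift=21 [end]
Varint 3: bytes[7:10] = 8C D1 1A -> value 436364 (3 byte(s))
  byte[10]=0xF6 cont=1 payload=0x76=118: acc |= 118<<0 -> acc=118 shift=7
  byte[11]=0x07 cont=0 payload=0x07=7: acc |= 7<<7 -> acc=1014 shift=14 [end]
Varint 4: bytes[10:12] = F6 07 -> value 1014 (2 byte(s))
  byte[12]=0x65 cont=0 payload=0x65=101: acc |= 101<<0 -> acc=101 shift=7 [end]
Varint 5: bytes[12:13] = 65 -> value 101 (1 byte(s))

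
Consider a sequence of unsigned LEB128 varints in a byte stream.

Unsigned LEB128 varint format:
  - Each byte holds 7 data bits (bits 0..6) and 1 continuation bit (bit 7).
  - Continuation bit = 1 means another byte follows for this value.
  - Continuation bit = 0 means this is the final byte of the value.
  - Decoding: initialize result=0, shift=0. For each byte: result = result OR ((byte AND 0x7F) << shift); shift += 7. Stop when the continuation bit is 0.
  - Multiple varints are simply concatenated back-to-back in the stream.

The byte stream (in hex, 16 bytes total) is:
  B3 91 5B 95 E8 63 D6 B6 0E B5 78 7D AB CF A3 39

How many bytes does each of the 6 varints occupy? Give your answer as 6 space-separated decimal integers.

  byte[0]=0xB3 cont=1 payload=0x33=51: acc |= 51<<0 -> acc=51 shift=7
  byte[1]=0x91 cont=1 payload=0x11=17: acc |= 17<<7 -> acc=2227 shift=14
  byte[2]=0x5B cont=0 payload=0x5B=91: acc |= 91<<14 -> acc=1493171 shift=21 [end]
Varint 1: bytes[0:3] = B3 91 5B -> value 1493171 (3 byte(s))
  byte[3]=0x95 cont=1 payload=0x15=21: acc |= 21<<0 -> acc=21 shift=7
  byte[4]=0xE8 cont=1 payload=0x68=104: acc |= 104<<7 -> acc=13333 shift=14
  byte[5]=0x63 cont=0 payload=0x63=99: acc |= 99<<14 -> acc=1635349 shift=21 [end]
Varint 2: bytes[3:6] = 95 E8 63 -> value 1635349 (3 byte(s))
  byte[6]=0xD6 cont=1 payload=0x56=86: acc |= 86<<0 -> acc=86 shift=7
  byte[7]=0xB6 cont=1 payload=0x36=54: acc |= 54<<7 -> acc=6998 shift=14
  byte[8]=0x0E cont=0 payload=0x0E=14: acc |= 14<<14 -> acc=236374 shift=21 [end]
Varint 3: bytes[6:9] = D6 B6 0E -> value 236374 (3 byte(s))
  byte[9]=0xB5 cont=1 payload=0x35=53: acc |= 53<<0 -> acc=53 shift=7
  byte[10]=0x78 cont=0 payload=0x78=120: acc |= 120<<7 -> acc=15413 shift=14 [end]
Varint 4: bytes[9:11] = B5 78 -> value 15413 (2 byte(s))
  byte[11]=0x7D cont=0 payload=0x7D=125: acc |= 125<<0 -> acc=125 shift=7 [end]
Varint 5: bytes[11:12] = 7D -> value 125 (1 byte(s))
  byte[12]=0xAB cont=1 payload=0x2B=43: acc |= 43<<0 -> acc=43 shift=7
  byte[13]=0xCF cont=1 payload=0x4F=79: acc |= 79<<7 -> acc=10155 shift=14
  byte[14]=0xA3 cont=1 payload=0x23=35: acc |= 35<<14 -> acc=583595 shift=21
  byte[15]=0x39 cont=0 payload=0x39=57: acc |= 57<<21 -> acc=120121259 shift=28 [end]
Varint 6: bytes[12:16] = AB CF A3 39 -> value 120121259 (4 byte(s))

Answer: 3 3 3 2 1 4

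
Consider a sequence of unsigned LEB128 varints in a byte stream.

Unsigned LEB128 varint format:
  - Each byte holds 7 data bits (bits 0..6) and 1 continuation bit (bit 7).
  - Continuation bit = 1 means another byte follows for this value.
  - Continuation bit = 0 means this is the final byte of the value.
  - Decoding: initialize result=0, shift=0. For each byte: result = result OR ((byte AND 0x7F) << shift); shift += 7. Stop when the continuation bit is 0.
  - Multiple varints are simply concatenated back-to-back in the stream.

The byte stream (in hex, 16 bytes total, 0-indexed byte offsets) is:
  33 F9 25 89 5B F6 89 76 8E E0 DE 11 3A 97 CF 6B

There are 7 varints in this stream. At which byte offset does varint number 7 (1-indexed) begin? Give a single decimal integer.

Answer: 13

Derivation:
  byte[0]=0x33 cont=0 payload=0x33=51: acc |= 51<<0 -> acc=51 shift=7 [end]
Varint 1: bytes[0:1] = 33 -> value 51 (1 byte(s))
  byte[1]=0xF9 cont=1 payload=0x79=121: acc |= 121<<0 -> acc=121 shift=7
  byte[2]=0x25 cont=0 payload=0x25=37: acc |= 37<<7 -> acc=4857 shift=14 [end]
Varint 2: bytes[1:3] = F9 25 -> value 4857 (2 byte(s))
  byte[3]=0x89 cont=1 payload=0x09=9: acc |= 9<<0 -> acc=9 shift=7
  byte[4]=0x5B cont=0 payload=0x5B=91: acc |= 91<<7 -> acc=11657 shift=14 [end]
Varint 3: bytes[3:5] = 89 5B -> value 11657 (2 byte(s))
  byte[5]=0xF6 cont=1 payload=0x76=118: acc |= 118<<0 -> acc=118 shift=7
  byte[6]=0x89 cont=1 payload=0x09=9: acc |= 9<<7 -> acc=1270 shift=14
  byte[7]=0x76 cont=0 payload=0x76=118: acc |= 118<<14 -> acc=1934582 shift=21 [end]
Varint 4: bytes[5:8] = F6 89 76 -> value 1934582 (3 byte(s))
  byte[8]=0x8E cont=1 payload=0x0E=14: acc |= 14<<0 -> acc=14 shift=7
  byte[9]=0xE0 cont=1 payload=0x60=96: acc |= 96<<7 -> acc=12302 shift=14
  byte[10]=0xDE cont=1 payload=0x5E=94: acc |= 94<<14 -> acc=1552398 shift=21
  byte[11]=0x11 cont=0 payload=0x11=17: acc |= 17<<21 -> acc=37203982 shift=28 [end]
Varint 5: bytes[8:12] = 8E E0 DE 11 -> value 37203982 (4 byte(s))
  byte[12]=0x3A cont=0 payload=0x3A=58: acc |= 58<<0 -> acc=58 shift=7 [end]
Varint 6: bytes[12:13] = 3A -> value 58 (1 byte(s))
  byte[13]=0x97 cont=1 payload=0x17=23: acc |= 23<<0 -> acc=23 shift=7
  byte[14]=0xCF cont=1 payload=0x4F=79: acc |= 79<<7 -> acc=10135 shift=14
  byte[15]=0x6B cont=0 payload=0x6B=107: acc |= 107<<14 -> acc=1763223 shift=21 [end]
Varint 7: bytes[13:16] = 97 CF 6B -> value 1763223 (3 byte(s))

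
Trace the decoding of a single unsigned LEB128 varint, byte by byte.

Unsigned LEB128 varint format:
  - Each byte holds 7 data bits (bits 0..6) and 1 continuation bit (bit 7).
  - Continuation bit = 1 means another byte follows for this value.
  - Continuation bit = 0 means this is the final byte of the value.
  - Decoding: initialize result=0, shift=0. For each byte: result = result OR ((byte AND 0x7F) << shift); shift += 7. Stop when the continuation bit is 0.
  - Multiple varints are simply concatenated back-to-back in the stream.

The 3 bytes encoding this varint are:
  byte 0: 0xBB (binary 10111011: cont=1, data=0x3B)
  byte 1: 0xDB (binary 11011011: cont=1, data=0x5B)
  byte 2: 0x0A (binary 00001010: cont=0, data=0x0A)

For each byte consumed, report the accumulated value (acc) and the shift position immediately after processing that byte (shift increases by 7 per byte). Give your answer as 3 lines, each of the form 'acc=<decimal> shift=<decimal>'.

byte 0=0xBB: payload=0x3B=59, contrib = 59<<0 = 59; acc -> 59, shift -> 7
byte 1=0xDB: payload=0x5B=91, contrib = 91<<7 = 11648; acc -> 11707, shift -> 14
byte 2=0x0A: payload=0x0A=10, contrib = 10<<14 = 163840; acc -> 175547, shift -> 21

Answer: acc=59 shift=7
acc=11707 shift=14
acc=175547 shift=21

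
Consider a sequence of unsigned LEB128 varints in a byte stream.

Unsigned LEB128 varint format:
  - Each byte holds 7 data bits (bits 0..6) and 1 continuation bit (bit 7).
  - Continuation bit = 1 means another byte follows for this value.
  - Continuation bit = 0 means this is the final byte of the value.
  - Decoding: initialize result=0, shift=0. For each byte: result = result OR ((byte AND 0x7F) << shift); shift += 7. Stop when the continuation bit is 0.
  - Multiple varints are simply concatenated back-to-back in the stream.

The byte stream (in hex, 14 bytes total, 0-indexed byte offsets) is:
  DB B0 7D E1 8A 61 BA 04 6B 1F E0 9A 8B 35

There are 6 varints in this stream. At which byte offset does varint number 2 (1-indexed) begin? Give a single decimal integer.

  byte[0]=0xDB cont=1 payload=0x5B=91: acc |= 91<<0 -> acc=91 shift=7
  byte[1]=0xB0 cont=1 payload=0x30=48: acc |= 48<<7 -> acc=6235 shift=14
  byte[2]=0x7D cont=0 payload=0x7D=125: acc |= 125<<14 -> acc=2054235 shift=21 [end]
Varint 1: bytes[0:3] = DB B0 7D -> value 2054235 (3 byte(s))
  byte[3]=0xE1 cont=1 payload=0x61=97: acc |= 97<<0 -> acc=97 shift=7
  byte[4]=0x8A cont=1 payload=0x0A=10: acc |= 10<<7 -> acc=1377 shift=14
  byte[5]=0x61 cont=0 payload=0x61=97: acc |= 97<<14 -> acc=1590625 shift=21 [end]
Varint 2: bytes[3:6] = E1 8A 61 -> value 1590625 (3 byte(s))
  byte[6]=0xBA cont=1 payload=0x3A=58: acc |= 58<<0 -> acc=58 shift=7
  byte[7]=0x04 cont=0 payload=0x04=4: acc |= 4<<7 -> acc=570 shift=14 [end]
Varint 3: bytes[6:8] = BA 04 -> value 570 (2 byte(s))
  byte[8]=0x6B cont=0 payload=0x6B=107: acc |= 107<<0 -> acc=107 shift=7 [end]
Varint 4: bytes[8:9] = 6B -> value 107 (1 byte(s))
  byte[9]=0x1F cont=0 payload=0x1F=31: acc |= 31<<0 -> acc=31 shift=7 [end]
Varint 5: bytes[9:10] = 1F -> value 31 (1 byte(s))
  byte[10]=0xE0 cont=1 payload=0x60=96: acc |= 96<<0 -> acc=96 shift=7
  byte[11]=0x9A cont=1 payload=0x1A=26: acc |= 26<<7 -> acc=3424 shift=14
  byte[12]=0x8B cont=1 payload=0x0B=11: acc |= 11<<14 -> acc=183648 shift=21
  byte[13]=0x35 cont=0 payload=0x35=53: acc |= 53<<21 -> acc=111332704 shift=28 [end]
Varint 6: bytes[10:14] = E0 9A 8B 35 -> value 111332704 (4 byte(s))

Answer: 3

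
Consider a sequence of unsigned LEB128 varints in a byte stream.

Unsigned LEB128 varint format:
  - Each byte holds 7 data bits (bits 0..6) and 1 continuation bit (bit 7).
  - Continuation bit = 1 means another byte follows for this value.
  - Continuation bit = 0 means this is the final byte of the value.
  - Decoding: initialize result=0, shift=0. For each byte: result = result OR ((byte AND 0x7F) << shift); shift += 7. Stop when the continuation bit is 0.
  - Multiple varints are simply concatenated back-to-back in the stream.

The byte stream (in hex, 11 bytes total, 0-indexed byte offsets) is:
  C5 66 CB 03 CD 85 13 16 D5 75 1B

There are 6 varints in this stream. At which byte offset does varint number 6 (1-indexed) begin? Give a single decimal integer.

  byte[0]=0xC5 cont=1 payload=0x45=69: acc |= 69<<0 -> acc=69 shift=7
  byte[1]=0x66 cont=0 payload=0x66=102: acc |= 102<<7 -> acc=13125 shift=14 [end]
Varint 1: bytes[0:2] = C5 66 -> value 13125 (2 byte(s))
  byte[2]=0xCB cont=1 payload=0x4B=75: acc |= 75<<0 -> acc=75 shift=7
  byte[3]=0x03 cont=0 payload=0x03=3: acc |= 3<<7 -> acc=459 shift=14 [end]
Varint 2: bytes[2:4] = CB 03 -> value 459 (2 byte(s))
  byte[4]=0xCD cont=1 payload=0x4D=77: acc |= 77<<0 -> acc=77 shift=7
  byte[5]=0x85 cont=1 payload=0x05=5: acc |= 5<<7 -> acc=717 shift=14
  byte[6]=0x13 cont=0 payload=0x13=19: acc |= 19<<14 -> acc=312013 shift=21 [end]
Varint 3: bytes[4:7] = CD 85 13 -> value 312013 (3 byte(s))
  byte[7]=0x16 cont=0 payload=0x16=22: acc |= 22<<0 -> acc=22 shift=7 [end]
Varint 4: bytes[7:8] = 16 -> value 22 (1 byte(s))
  byte[8]=0xD5 cont=1 payload=0x55=85: acc |= 85<<0 -> acc=85 shift=7
  byte[9]=0x75 cont=0 payload=0x75=117: acc |= 117<<7 -> acc=15061 shift=14 [end]
Varint 5: bytes[8:10] = D5 75 -> value 15061 (2 byte(s))
  byte[10]=0x1B cont=0 payload=0x1B=27: acc |= 27<<0 -> acc=27 shift=7 [end]
Varint 6: bytes[10:11] = 1B -> value 27 (1 byte(s))

Answer: 10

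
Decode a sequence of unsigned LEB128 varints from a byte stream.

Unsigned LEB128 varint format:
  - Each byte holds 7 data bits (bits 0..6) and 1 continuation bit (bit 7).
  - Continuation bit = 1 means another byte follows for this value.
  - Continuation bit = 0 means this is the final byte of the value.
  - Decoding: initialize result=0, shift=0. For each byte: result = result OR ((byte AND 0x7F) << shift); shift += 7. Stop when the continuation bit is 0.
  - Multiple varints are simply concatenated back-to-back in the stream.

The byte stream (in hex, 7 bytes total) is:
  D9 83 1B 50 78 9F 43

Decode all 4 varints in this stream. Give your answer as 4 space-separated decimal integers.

  byte[0]=0xD9 cont=1 payload=0x59=89: acc |= 89<<0 -> acc=89 shift=7
  byte[1]=0x83 cont=1 payload=0x03=3: acc |= 3<<7 -> acc=473 shift=14
  byte[2]=0x1B cont=0 payload=0x1B=27: acc |= 27<<14 -> acc=442841 shift=21 [end]
Varint 1: bytes[0:3] = D9 83 1B -> value 442841 (3 byte(s))
  byte[3]=0x50 cont=0 payload=0x50=80: acc |= 80<<0 -> acc=80 shift=7 [end]
Varint 2: bytes[3:4] = 50 -> value 80 (1 byte(s))
  byte[4]=0x78 cont=0 payload=0x78=120: acc |= 120<<0 -> acc=120 shift=7 [end]
Varint 3: bytes[4:5] = 78 -> value 120 (1 byte(s))
  byte[5]=0x9F cont=1 payload=0x1F=31: acc |= 31<<0 -> acc=31 shift=7
  byte[6]=0x43 cont=0 payload=0x43=67: acc |= 67<<7 -> acc=8607 shift=14 [end]
Varint 4: bytes[5:7] = 9F 43 -> value 8607 (2 byte(s))

Answer: 442841 80 120 8607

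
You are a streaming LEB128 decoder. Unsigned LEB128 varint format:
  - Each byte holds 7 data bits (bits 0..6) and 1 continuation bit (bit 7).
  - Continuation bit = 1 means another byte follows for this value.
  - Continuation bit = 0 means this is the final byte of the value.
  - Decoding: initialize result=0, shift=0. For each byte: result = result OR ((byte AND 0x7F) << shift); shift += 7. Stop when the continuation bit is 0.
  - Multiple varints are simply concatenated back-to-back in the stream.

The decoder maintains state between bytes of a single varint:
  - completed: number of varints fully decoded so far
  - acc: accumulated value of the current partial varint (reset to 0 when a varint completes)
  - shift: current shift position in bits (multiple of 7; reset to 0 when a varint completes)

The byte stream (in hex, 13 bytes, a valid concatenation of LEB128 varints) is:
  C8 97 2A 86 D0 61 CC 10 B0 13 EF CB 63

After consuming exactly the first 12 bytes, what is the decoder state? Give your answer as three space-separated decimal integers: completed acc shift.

Answer: 4 9711 14

Derivation:
byte[0]=0xC8 cont=1 payload=0x48: acc |= 72<<0 -> completed=0 acc=72 shift=7
byte[1]=0x97 cont=1 payload=0x17: acc |= 23<<7 -> completed=0 acc=3016 shift=14
byte[2]=0x2A cont=0 payload=0x2A: varint #1 complete (value=691144); reset -> completed=1 acc=0 shift=0
byte[3]=0x86 cont=1 payload=0x06: acc |= 6<<0 -> completed=1 acc=6 shift=7
byte[4]=0xD0 cont=1 payload=0x50: acc |= 80<<7 -> completed=1 acc=10246 shift=14
byte[5]=0x61 cont=0 payload=0x61: varint #2 complete (value=1599494); reset -> completed=2 acc=0 shift=0
byte[6]=0xCC cont=1 payload=0x4C: acc |= 76<<0 -> completed=2 acc=76 shift=7
byte[7]=0x10 cont=0 payload=0x10: varint #3 complete (value=2124); reset -> completed=3 acc=0 shift=0
byte[8]=0xB0 cont=1 payload=0x30: acc |= 48<<0 -> completed=3 acc=48 shift=7
byte[9]=0x13 cont=0 payload=0x13: varint #4 complete (value=2480); reset -> completed=4 acc=0 shift=0
byte[10]=0xEF cont=1 payload=0x6F: acc |= 111<<0 -> completed=4 acc=111 shift=7
byte[11]=0xCB cont=1 payload=0x4B: acc |= 75<<7 -> completed=4 acc=9711 shift=14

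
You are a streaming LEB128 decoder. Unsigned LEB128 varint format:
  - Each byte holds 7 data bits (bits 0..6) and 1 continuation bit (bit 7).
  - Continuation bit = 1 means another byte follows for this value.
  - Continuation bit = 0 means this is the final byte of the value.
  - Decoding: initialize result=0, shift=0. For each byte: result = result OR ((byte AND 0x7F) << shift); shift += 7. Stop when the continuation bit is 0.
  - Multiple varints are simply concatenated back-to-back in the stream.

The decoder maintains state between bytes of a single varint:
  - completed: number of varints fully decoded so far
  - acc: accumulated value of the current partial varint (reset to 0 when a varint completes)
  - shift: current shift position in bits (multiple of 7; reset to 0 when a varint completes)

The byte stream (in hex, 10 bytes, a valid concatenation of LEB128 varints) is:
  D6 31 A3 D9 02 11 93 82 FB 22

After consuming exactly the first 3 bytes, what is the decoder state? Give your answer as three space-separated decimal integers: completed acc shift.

byte[0]=0xD6 cont=1 payload=0x56: acc |= 86<<0 -> completed=0 acc=86 shift=7
byte[1]=0x31 cont=0 payload=0x31: varint #1 complete (value=6358); reset -> completed=1 acc=0 shift=0
byte[2]=0xA3 cont=1 payload=0x23: acc |= 35<<0 -> completed=1 acc=35 shift=7

Answer: 1 35 7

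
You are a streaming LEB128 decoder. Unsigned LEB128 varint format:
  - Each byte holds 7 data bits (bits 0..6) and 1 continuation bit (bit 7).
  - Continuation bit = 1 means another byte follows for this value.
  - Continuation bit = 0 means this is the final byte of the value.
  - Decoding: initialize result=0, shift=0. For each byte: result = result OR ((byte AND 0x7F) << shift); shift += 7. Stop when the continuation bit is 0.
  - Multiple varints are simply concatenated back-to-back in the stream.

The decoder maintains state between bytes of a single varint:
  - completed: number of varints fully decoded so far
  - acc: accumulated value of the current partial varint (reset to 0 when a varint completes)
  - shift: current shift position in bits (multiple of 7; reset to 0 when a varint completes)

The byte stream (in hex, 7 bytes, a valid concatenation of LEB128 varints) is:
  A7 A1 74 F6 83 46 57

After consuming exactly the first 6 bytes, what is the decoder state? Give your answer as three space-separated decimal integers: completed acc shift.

byte[0]=0xA7 cont=1 payload=0x27: acc |= 39<<0 -> completed=0 acc=39 shift=7
byte[1]=0xA1 cont=1 payload=0x21: acc |= 33<<7 -> completed=0 acc=4263 shift=14
byte[2]=0x74 cont=0 payload=0x74: varint #1 complete (value=1904807); reset -> completed=1 acc=0 shift=0
byte[3]=0xF6 cont=1 payload=0x76: acc |= 118<<0 -> completed=1 acc=118 shift=7
byte[4]=0x83 cont=1 payload=0x03: acc |= 3<<7 -> completed=1 acc=502 shift=14
byte[5]=0x46 cont=0 payload=0x46: varint #2 complete (value=1147382); reset -> completed=2 acc=0 shift=0

Answer: 2 0 0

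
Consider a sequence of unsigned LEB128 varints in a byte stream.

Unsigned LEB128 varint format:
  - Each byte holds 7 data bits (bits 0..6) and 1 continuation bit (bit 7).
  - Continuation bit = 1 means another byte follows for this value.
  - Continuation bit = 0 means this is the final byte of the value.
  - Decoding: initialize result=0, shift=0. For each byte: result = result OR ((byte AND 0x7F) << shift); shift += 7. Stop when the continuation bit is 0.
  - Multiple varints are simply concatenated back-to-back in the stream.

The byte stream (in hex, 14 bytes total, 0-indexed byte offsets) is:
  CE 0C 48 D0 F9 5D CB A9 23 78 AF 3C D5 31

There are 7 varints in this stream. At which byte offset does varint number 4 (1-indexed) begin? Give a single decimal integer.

  byte[0]=0xCE cont=1 payload=0x4E=78: acc |= 78<<0 -> acc=78 shift=7
  byte[1]=0x0C cont=0 payload=0x0C=12: acc |= 12<<7 -> acc=1614 shift=14 [end]
Varint 1: bytes[0:2] = CE 0C -> value 1614 (2 byte(s))
  byte[2]=0x48 cont=0 payload=0x48=72: acc |= 72<<0 -> acc=72 shift=7 [end]
Varint 2: bytes[2:3] = 48 -> value 72 (1 byte(s))
  byte[3]=0xD0 cont=1 payload=0x50=80: acc |= 80<<0 -> acc=80 shift=7
  byte[4]=0xF9 cont=1 payload=0x79=121: acc |= 121<<7 -> acc=15568 shift=14
  byte[5]=0x5D cont=0 payload=0x5D=93: acc |= 93<<14 -> acc=1539280 shift=21 [end]
Varint 3: bytes[3:6] = D0 F9 5D -> value 1539280 (3 byte(s))
  byte[6]=0xCB cont=1 payload=0x4B=75: acc |= 75<<0 -> acc=75 shift=7
  byte[7]=0xA9 cont=1 payload=0x29=41: acc |= 41<<7 -> acc=5323 shift=14
  byte[8]=0x23 cont=0 payload=0x23=35: acc |= 35<<14 -> acc=578763 shift=21 [end]
Varint 4: bytes[6:9] = CB A9 23 -> value 578763 (3 byte(s))
  byte[9]=0x78 cont=0 payload=0x78=120: acc |= 120<<0 -> acc=120 shift=7 [end]
Varint 5: bytes[9:10] = 78 -> value 120 (1 byte(s))
  byte[10]=0xAF cont=1 payload=0x2F=47: acc |= 47<<0 -> acc=47 shift=7
  byte[11]=0x3C cont=0 payload=0x3C=60: acc |= 60<<7 -> acc=7727 shift=14 [end]
Varint 6: bytes[10:12] = AF 3C -> value 7727 (2 byte(s))
  byte[12]=0xD5 cont=1 payload=0x55=85: acc |= 85<<0 -> acc=85 shift=7
  byte[13]=0x31 cont=0 payload=0x31=49: acc |= 49<<7 -> acc=6357 shift=14 [end]
Varint 7: bytes[12:14] = D5 31 -> value 6357 (2 byte(s))

Answer: 6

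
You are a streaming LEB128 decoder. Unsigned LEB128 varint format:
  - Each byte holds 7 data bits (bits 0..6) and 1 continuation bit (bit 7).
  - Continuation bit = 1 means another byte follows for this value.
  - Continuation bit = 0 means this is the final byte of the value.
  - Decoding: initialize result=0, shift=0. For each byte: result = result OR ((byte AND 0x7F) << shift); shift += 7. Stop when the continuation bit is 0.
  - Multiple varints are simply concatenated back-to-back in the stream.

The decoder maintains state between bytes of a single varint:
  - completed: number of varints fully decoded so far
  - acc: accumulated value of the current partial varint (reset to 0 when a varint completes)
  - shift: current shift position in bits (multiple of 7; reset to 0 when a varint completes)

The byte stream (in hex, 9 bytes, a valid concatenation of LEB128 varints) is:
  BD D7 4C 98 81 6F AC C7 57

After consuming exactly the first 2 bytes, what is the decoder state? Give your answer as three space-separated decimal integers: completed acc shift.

Answer: 0 11197 14

Derivation:
byte[0]=0xBD cont=1 payload=0x3D: acc |= 61<<0 -> completed=0 acc=61 shift=7
byte[1]=0xD7 cont=1 payload=0x57: acc |= 87<<7 -> completed=0 acc=11197 shift=14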